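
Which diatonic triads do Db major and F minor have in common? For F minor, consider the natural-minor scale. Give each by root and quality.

Triads in Db major: Db major (I), Eb minor (ii), F minor (iii), Gb major (IV), Ab major (V), Bb minor (vi), C diminished (vii°).
Triads in F minor (natural minor): F minor (i), G diminished (ii°), Ab major (III), Bb minor (iv), C minor (v), Db major (VI), Eb major (VII).
Shared triads with their functions: Db major (I in Db major, VI in F minor); F minor (iii in Db major, i in F minor); Ab major (V in Db major, III in F minor); Bb minor (vi in Db major, iv in F minor).

Db, Fm, Ab, Bbm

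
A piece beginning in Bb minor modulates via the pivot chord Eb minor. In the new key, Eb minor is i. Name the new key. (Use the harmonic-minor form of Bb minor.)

The numeral i denotes a minor triad on scale degree 1. With Eb on degree 1, the tonic of the new key is Eb.
Degree 1 carries a minor triad in minor keys, so the destination is Eb minor.
Check: the diatonic triads of Eb minor (natural minor) are Ebm (i), Fdim (ii°), Gb (III), Abm (iv), Bbm (v), Cb (VI), Db (VII) — Eb minor is indeed i.

Eb minor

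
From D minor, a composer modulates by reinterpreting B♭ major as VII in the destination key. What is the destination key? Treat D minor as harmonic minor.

The numeral VII denotes a major triad on scale degree 7. With B♭ on degree 7, the tonic of the new key is C.
Degree 7 carries a major triad in natural-minor keys, so the destination is C minor.
Check: the diatonic triads of C minor (natural minor) are Cm (i), Ddim (ii°), E♭ (III), Fm (iv), Gm (v), A♭ (VI), B♭ (VII) — B♭ major is indeed VII.

C minor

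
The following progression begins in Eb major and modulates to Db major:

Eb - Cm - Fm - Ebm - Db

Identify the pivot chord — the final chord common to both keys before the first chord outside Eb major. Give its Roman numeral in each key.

Chords diatonic to Eb major: Eb, Fm, Gm, Ab, Bb, Cm, Ddim.
Reading the progression, the first chord not in that set is Ebm, so the modulation leaves Eb major there.
The chord immediately before Ebm is Fm, which is diatonic to both keys: ii in Eb major and iii in Db major.

Fm — ii in Eb major, iii in Db major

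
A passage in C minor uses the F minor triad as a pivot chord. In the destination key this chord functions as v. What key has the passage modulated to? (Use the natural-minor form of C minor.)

The numeral v denotes a minor triad on scale degree 5. With F on degree 5, the tonic of the new key is Bb.
Degree 5 carries a minor triad in natural-minor keys, so the destination is Bb minor.
Check: the diatonic triads of Bb minor (natural minor) are Bbm (i), Cdim (ii°), Db (III), Ebm (iv), Fm (v), Gb (VI), Ab (VII) — F minor is indeed v.

Bb minor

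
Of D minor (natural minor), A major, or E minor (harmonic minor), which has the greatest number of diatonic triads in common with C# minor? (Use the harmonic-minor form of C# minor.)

A major

Triads of C# minor (harmonic minor): C#m (i), D#dim (ii°), Eaug (III+), F#m (iv), G# (V), A (VI), B#dim (vii°).
D minor (natural minor) shares 0: none.
A major shares 3: C#m, F#m, A.
E minor (harmonic minor) shares 1: D#dim.
The most common triads (3) are shared with A major.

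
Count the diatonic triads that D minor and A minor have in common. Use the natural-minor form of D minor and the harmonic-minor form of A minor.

3

Diatonic triads of D minor (natural minor): Dm (i), Edim (ii°), F (III), Gm (iv), Am (v), Bb (VI), C (VII).
Diatonic triads of A minor (harmonic minor): Am (i), Bdim (ii°), Caug (III+), Dm (iv), E (V), F (VI), G#dim (vii°).
Matching root and quality in both lists: Dm, F, Am.
That gives 3 common triads.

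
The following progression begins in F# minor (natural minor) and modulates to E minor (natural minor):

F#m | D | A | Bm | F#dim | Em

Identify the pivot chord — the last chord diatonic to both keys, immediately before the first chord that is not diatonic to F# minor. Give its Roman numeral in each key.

Chords diatonic to F# minor: F#m, G#dim, A, Bm, C#m, D, E.
Reading the progression, the first chord not in that set is F#dim, so the modulation leaves F# minor there.
The chord immediately before F#dim is Bm, which is diatonic to both keys: iv in F# minor and v in E minor.

Bm — iv in F# minor, v in E minor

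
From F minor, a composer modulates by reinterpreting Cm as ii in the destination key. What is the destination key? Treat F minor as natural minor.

Bb major

The numeral ii denotes a minor triad on scale degree 2. With C on degree 2, the tonic of the new key is Bb.
Degree 2 carries a minor triad in major keys, so the destination is Bb major.
Check: the diatonic triads of Bb major are Bb (I), Cm (ii), Dm (iii), Eb (IV), F (V), Gm (vi), Adim (vii°) — Cm is indeed ii.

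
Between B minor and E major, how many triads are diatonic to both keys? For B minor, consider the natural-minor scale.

Diatonic triads of B minor (natural minor): Bm (i), C#dim (ii°), D (III), Em (iv), F#m (v), G (VI), A (VII).
Diatonic triads of E major: E (I), F#m (ii), G#m (iii), A (IV), B (V), C#m (vi), D#dim (vii°).
Matching root and quality in both lists: F#m, A.
That gives 2 common triads.

2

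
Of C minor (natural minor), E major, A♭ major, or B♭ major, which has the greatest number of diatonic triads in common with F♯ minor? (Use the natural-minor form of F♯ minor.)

Triads of F♯ minor (natural minor): F♯m (i), G♯dim (ii°), A (III), Bm (iv), C♯m (v), D (VI), E (VII).
C minor (natural minor) shares 0: none.
E major shares 4: F♯m, A, C♯m, E.
A♭ major shares 0: none.
B♭ major shares 0: none.
The most common triads (4) are shared with E major.

E major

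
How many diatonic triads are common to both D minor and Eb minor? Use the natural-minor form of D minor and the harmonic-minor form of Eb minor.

Diatonic triads of D minor (natural minor): Dm (i), Edim (ii°), F (III), Gm (iv), Am (v), Bb (VI), C (VII).
Diatonic triads of Eb minor (harmonic minor): Ebm (i), Fdim (ii°), Gbaug (III+), Abm (iv), Bb (V), Cb (VI), Ddim (vii°).
Matching root and quality in both lists: Bb.
That gives 1 common triad.

1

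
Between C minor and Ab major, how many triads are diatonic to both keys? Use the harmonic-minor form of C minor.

Diatonic triads of C minor (harmonic minor): Cm (i), Ddim (ii°), Ebaug (III+), Fm (iv), G (V), Ab (VI), Bdim (vii°).
Diatonic triads of Ab major: Ab (I), Bbm (ii), Cm (iii), Db (IV), Eb (V), Fm (vi), Gdim (vii°).
Matching root and quality in both lists: Cm, Fm, Ab.
That gives 3 common triads.

3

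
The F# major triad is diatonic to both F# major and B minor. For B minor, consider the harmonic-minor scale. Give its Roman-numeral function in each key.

The scale of F# major is F# G# A# B C# D# E#; F# is degree 1, and the triad built there (F#-A#-C#) is major, so it is I.
The scale of B minor (harmonic minor) is B C# D E F# G A#; F# is degree 5, and the triad built there (F#-A#-C#) is major, so it is V.

I in F# major; V in B minor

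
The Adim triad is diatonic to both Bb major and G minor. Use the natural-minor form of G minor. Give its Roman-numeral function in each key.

vii° in Bb major; ii° in G minor

The scale of Bb major is Bb C D Eb F G A; A is degree 7, and the triad built there (A-C-Eb) is diminished, so it is vii°.
The scale of G minor (natural minor) is G A Bb C D Eb F; A is degree 2, and the triad built there (A-C-Eb) is diminished, so it is ii°.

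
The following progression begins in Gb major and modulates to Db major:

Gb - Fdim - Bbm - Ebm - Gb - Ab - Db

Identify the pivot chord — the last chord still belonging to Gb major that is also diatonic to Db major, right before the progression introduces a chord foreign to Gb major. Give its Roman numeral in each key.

Gb — I in Gb major, IV in Db major

Chords diatonic to Gb major: Gb, Abm, Bbm, Cb, Db, Ebm, Fdim.
Reading the progression, the first chord not in that set is Ab, so the modulation leaves Gb major there.
The chord immediately before Ab is Gb, which is diatonic to both keys: I in Gb major and IV in Db major.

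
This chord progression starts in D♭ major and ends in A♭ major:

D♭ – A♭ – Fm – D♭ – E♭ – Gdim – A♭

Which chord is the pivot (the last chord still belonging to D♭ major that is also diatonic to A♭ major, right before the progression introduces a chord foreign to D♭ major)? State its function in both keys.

Chords diatonic to D♭ major: D♭, E♭m, Fm, G♭, A♭, B♭m, Cdim.
Reading the progression, the first chord not in that set is E♭, so the modulation leaves D♭ major there.
The chord immediately before E♭ is D♭, which is diatonic to both keys: I in D♭ major and IV in A♭ major.

D♭ — I in D♭ major, IV in A♭ major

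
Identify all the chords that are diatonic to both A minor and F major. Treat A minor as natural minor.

Triads in A minor (natural minor): Am (i), Bdim (ii°), C (III), Dm (iv), Em (v), F (VI), G (VII).
Triads in F major: F (I), Gm (ii), Am (iii), B♭ (IV), C (V), Dm (vi), Edim (vii°).
Shared triads with their functions: Am (i in A minor, iii in F major); C (III in A minor, V in F major); Dm (iv in A minor, vi in F major); F (VI in A minor, I in F major).

Am, C, Dm, F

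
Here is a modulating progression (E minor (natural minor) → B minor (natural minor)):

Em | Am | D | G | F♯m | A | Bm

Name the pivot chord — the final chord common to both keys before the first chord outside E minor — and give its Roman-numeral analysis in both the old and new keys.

G — III in E minor, VI in B minor

Chords diatonic to E minor: Em, F♯dim, G, Am, Bm, C, D.
Reading the progression, the first chord not in that set is F♯m, so the modulation leaves E minor there.
The chord immediately before F♯m is G, which is diatonic to both keys: III in E minor and VI in B minor.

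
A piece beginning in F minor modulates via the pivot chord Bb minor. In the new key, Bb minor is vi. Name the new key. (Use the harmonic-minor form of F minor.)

The numeral vi denotes a minor triad on scale degree 6. With Bb on degree 6, the tonic of the new key is Db.
Degree 6 carries a minor triad in major keys, so the destination is Db major.
Check: the diatonic triads of Db major are Db (I), Ebm (ii), Fm (iii), Gb (IV), Ab (V), Bbm (vi), Cdim (vii°) — Bb minor is indeed vi.

Db major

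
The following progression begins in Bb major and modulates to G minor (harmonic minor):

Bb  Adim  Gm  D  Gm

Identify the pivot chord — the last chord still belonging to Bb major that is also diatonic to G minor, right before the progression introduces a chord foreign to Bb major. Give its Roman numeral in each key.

Chords diatonic to Bb major: Bb, Cm, Dm, Eb, F, Gm, Adim.
Reading the progression, the first chord not in that set is D, so the modulation leaves Bb major there.
The chord immediately before D is Gm, which is diatonic to both keys: vi in Bb major and i in G minor.

Gm — vi in Bb major, i in G minor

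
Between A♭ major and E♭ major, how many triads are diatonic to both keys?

4

Diatonic triads of A♭ major: A♭ (I), B♭m (ii), Cm (iii), D♭ (IV), E♭ (V), Fm (vi), Gdim (vii°).
Diatonic triads of E♭ major: E♭ (I), Fm (ii), Gm (iii), A♭ (IV), B♭ (V), Cm (vi), Ddim (vii°).
Matching root and quality in both lists: A♭, Cm, E♭, Fm.
That gives 4 common triads.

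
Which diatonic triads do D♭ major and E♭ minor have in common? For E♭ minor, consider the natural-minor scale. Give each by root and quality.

Triads in D♭ major: D♭ major (I), E♭ minor (ii), F minor (iii), G♭ major (IV), A♭ major (V), B♭ minor (vi), C diminished (vii°).
Triads in E♭ minor (natural minor): E♭ minor (i), F diminished (ii°), G♭ major (III), A♭ minor (iv), B♭ minor (v), C♭ major (VI), D♭ major (VII).
Shared triads with their functions: D♭ major (I in D♭ major, VII in E♭ minor); E♭ minor (ii in D♭ major, i in E♭ minor); G♭ major (IV in D♭ major, III in E♭ minor); B♭ minor (vi in D♭ major, v in E♭ minor).

D♭, E♭m, G♭, B♭m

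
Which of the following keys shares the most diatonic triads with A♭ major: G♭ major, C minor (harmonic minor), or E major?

Triads of A♭ major: A♭ major (I), B♭ minor (ii), C minor (iii), D♭ major (IV), E♭ major (V), F minor (vi), G diminished (vii°).
G♭ major shares 2: B♭m, D♭.
C minor (harmonic minor) shares 3: A♭, Cm, Fm.
E major shares 0: none.
The most common triads (3) are shared with C minor.

C minor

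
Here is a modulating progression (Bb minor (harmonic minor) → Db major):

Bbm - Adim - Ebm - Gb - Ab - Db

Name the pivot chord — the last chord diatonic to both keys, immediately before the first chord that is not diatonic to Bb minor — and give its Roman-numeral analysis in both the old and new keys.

Gb — VI in Bb minor, IV in Db major

Chords diatonic to Bb minor: Bbm, Cdim, Dbaug, Ebm, F, Gb, Adim.
Reading the progression, the first chord not in that set is Ab, so the modulation leaves Bb minor there.
The chord immediately before Ab is Gb, which is diatonic to both keys: VI in Bb minor and IV in Db major.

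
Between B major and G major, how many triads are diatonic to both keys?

Diatonic triads of B major: B (I), C#m (ii), D#m (iii), E (IV), F# (V), G#m (vi), A#dim (vii°).
Diatonic triads of G major: G (I), Am (ii), Bm (iii), C (IV), D (V), Em (vi), F#dim (vii°).
No triad has the same root and quality in both keys.

0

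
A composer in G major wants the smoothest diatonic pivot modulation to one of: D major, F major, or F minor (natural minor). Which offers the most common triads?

D major

Triads of G major: G major (I), A minor (ii), B minor (iii), C major (IV), D major (V), E minor (vi), F# diminished (vii°).
D major shares 4: G, Bm, D, Em.
F major shares 2: Am, C.
F minor (natural minor) shares 0: none.
The most common triads (4) are shared with D major.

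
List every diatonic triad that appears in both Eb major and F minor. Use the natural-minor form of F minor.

Triads in Eb major: Eb (I), Fm (ii), Gm (iii), Ab (IV), Bb (V), Cm (vi), Ddim (vii°).
Triads in F minor (natural minor): Fm (i), Gdim (ii°), Ab (III), Bbm (iv), Cm (v), Db (VI), Eb (VII).
Shared triads with their functions: Eb (I in Eb major, VII in F minor); Fm (ii in Eb major, i in F minor); Ab (IV in Eb major, III in F minor); Cm (vi in Eb major, v in F minor).

Eb, Fm, Ab, Cm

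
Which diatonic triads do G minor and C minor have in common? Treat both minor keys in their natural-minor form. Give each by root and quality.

Triads in G minor (natural minor): Gm (i), Adim (ii°), Bb (III), Cm (iv), Dm (v), Eb (VI), F (VII).
Triads in C minor (natural minor): Cm (i), Ddim (ii°), Eb (III), Fm (iv), Gm (v), Ab (VI), Bb (VII).
Shared triads with their functions: Gm (i in G minor, v in C minor); Bb (III in G minor, VII in C minor); Cm (iv in G minor, i in C minor); Eb (VI in G minor, III in C minor).

Gm, Bb, Cm, Eb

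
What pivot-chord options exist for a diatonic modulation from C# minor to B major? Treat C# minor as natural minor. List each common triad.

C#m, E, G#m, B

Triads in C# minor (natural minor): C#m (i), D#dim (ii°), E (III), F#m (iv), G#m (v), A (VI), B (VII).
Triads in B major: B (I), C#m (ii), D#m (iii), E (IV), F# (V), G#m (vi), A#dim (vii°).
Shared triads with their functions: C#m (i in C# minor, ii in B major); E (III in C# minor, IV in B major); G#m (v in C# minor, vi in B major); B (VII in C# minor, I in B major).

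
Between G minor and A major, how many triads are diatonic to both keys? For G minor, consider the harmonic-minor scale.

Diatonic triads of G minor (harmonic minor): Gm (i), Adim (ii°), Bbaug (III+), Cm (iv), D (V), Eb (VI), F#dim (vii°).
Diatonic triads of A major: A (I), Bm (ii), C#m (iii), D (IV), E (V), F#m (vi), G#dim (vii°).
Matching root and quality in both lists: D.
That gives 1 common triad.

1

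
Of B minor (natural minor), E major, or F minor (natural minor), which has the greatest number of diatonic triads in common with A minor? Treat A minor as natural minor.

Triads of A minor (natural minor): Am (i), Bdim (ii°), C (III), Dm (iv), Em (v), F (VI), G (VII).
B minor (natural minor) shares 2: Em, G.
E major shares 0: none.
F minor (natural minor) shares 0: none.
The most common triads (2) are shared with B minor.

B minor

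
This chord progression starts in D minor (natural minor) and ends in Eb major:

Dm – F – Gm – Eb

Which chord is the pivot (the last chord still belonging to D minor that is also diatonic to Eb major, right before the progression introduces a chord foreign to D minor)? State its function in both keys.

Chords diatonic to D minor: Dm, Edim, F, Gm, Am, Bb, C.
Reading the progression, the first chord not in that set is Eb, so the modulation leaves D minor there.
The chord immediately before Eb is Gm, which is diatonic to both keys: iv in D minor and iii in Eb major.

Gm — iv in D minor, iii in Eb major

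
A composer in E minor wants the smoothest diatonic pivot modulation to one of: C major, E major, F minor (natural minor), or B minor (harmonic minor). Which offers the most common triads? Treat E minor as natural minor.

C major

Triads of E minor (natural minor): Em (i), F#dim (ii°), G (III), Am (iv), Bm (v), C (VI), D (VII).
C major shares 4: Em, G, Am, C.
E major shares 0: none.
F minor (natural minor) shares 0: none.
B minor (harmonic minor) shares 3: Em, G, Bm.
The most common triads (4) are shared with C major.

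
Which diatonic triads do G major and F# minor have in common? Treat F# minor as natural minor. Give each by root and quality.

Bm, D

Triads in G major: G (I), Am (ii), Bm (iii), C (IV), D (V), Em (vi), F#dim (vii°).
Triads in F# minor (natural minor): F#m (i), G#dim (ii°), A (III), Bm (iv), C#m (v), D (VI), E (VII).
Shared triads with their functions: Bm (iii in G major, iv in F# minor); D (V in G major, VI in F# minor).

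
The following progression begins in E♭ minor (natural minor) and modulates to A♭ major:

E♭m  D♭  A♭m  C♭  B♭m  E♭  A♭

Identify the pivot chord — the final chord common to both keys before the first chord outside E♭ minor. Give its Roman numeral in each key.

B♭m — v in E♭ minor, ii in A♭ major

Chords diatonic to E♭ minor: E♭m, Fdim, G♭, A♭m, B♭m, C♭, D♭.
Reading the progression, the first chord not in that set is E♭, so the modulation leaves E♭ minor there.
The chord immediately before E♭ is B♭m, which is diatonic to both keys: v in E♭ minor and ii in A♭ major.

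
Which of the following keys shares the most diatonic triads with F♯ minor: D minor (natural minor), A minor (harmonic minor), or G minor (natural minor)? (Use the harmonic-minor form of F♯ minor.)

Triads of F♯ minor (harmonic minor): F♯m (i), G♯dim (ii°), Aaug (III+), Bm (iv), C♯ (V), D (VI), E♯dim (vii°).
D minor (natural minor) shares 0: none.
A minor (harmonic minor) shares 1: G♯dim.
G minor (natural minor) shares 0: none.
The most common triads (1) are shared with A minor.

A minor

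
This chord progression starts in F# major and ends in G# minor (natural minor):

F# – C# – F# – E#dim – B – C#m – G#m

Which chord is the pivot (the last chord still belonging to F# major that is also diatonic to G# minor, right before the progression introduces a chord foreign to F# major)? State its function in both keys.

Chords diatonic to F# major: F#, G#m, A#m, B, C#, D#m, E#dim.
Reading the progression, the first chord not in that set is C#m, so the modulation leaves F# major there.
The chord immediately before C#m is B, which is diatonic to both keys: IV in F# major and III in G# minor.

B — IV in F# major, III in G# minor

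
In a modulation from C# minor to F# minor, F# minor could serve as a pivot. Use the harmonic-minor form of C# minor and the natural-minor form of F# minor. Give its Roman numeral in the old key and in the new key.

iv in C# minor; i in F# minor

The scale of C# minor (harmonic minor) is C# D# E F# G# A B#; F# is degree 4, and the triad built there (F#-A-C#) is minor, so it is iv.
The scale of F# minor (natural minor) is F# G# A B C# D E; F# is degree 1, and the triad built there (F#-A-C#) is minor, so it is i.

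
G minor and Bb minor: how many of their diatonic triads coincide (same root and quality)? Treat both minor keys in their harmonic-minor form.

1

Diatonic triads of G minor (harmonic minor): Gm (i), Adim (ii°), Bbaug (III+), Cm (iv), D (V), Eb (VI), F#dim (vii°).
Diatonic triads of Bb minor (harmonic minor): Bbm (i), Cdim (ii°), Dbaug (III+), Ebm (iv), F (V), Gb (VI), Adim (vii°).
Matching root and quality in both lists: Adim.
That gives 1 common triad.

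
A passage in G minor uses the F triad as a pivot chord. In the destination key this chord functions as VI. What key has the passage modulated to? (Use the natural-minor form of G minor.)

The numeral VI denotes a major triad on scale degree 6. With F on degree 6, the tonic of the new key is A.
Degree 6 carries a major triad in minor keys, so the destination is A minor.
Check: the diatonic triads of A minor (natural minor) are Am (i), Bdim (ii°), C (III), Dm (iv), Em (v), F (VI), G (VII) — F is indeed VI.

A minor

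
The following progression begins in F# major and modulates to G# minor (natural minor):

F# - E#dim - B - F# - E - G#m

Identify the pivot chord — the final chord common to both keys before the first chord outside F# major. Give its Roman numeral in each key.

Chords diatonic to F# major: F#, G#m, A#m, B, C#, D#m, E#dim.
Reading the progression, the first chord not in that set is E, so the modulation leaves F# major there.
The chord immediately before E is F#, which is diatonic to both keys: I in F# major and VII in G# minor.

F# — I in F# major, VII in G# minor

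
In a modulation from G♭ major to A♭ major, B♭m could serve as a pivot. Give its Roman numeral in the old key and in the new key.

iii in G♭ major; ii in A♭ major

The scale of G♭ major is G♭ A♭ B♭ C♭ D♭ E♭ F; B♭ is degree 3, and the triad built there (B♭-D♭-F) is minor, so it is iii.
The scale of A♭ major is A♭ B♭ C D♭ E♭ F G; B♭ is degree 2, and the triad built there (B♭-D♭-F) is minor, so it is ii.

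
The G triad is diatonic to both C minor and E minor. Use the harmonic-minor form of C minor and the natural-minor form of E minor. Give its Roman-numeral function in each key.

V in C minor; III in E minor

The scale of C minor (harmonic minor) is C D Eb F G Ab B; G is degree 5, and the triad built there (G-B-D) is major, so it is V.
The scale of E minor (natural minor) is E F# G A B C D; G is degree 3, and the triad built there (G-B-D) is major, so it is III.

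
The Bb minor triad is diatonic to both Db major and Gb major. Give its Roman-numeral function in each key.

The scale of Db major is Db Eb F Gb Ab Bb C; Bb is degree 6, and the triad built there (Bb-Db-F) is minor, so it is vi.
The scale of Gb major is Gb Ab Bb Cb Db Eb F; Bb is degree 3, and the triad built there (Bb-Db-F) is minor, so it is iii.

vi in Db major; iii in Gb major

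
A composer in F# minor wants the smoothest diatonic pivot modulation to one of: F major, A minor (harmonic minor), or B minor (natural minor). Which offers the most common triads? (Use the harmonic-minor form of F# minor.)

B minor

Triads of F# minor (harmonic minor): F#m (i), G#dim (ii°), Aaug (III+), Bm (iv), C# (V), D (VI), E#dim (vii°).
F major shares 0: none.
A minor (harmonic minor) shares 1: G#dim.
B minor (natural minor) shares 3: F#m, Bm, D.
The most common triads (3) are shared with B minor.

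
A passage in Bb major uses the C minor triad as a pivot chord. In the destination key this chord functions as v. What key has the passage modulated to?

The numeral v denotes a minor triad on scale degree 5. With C on degree 5, the tonic of the new key is F.
Degree 5 carries a minor triad in natural-minor keys, so the destination is F minor.
Check: the diatonic triads of F minor (natural minor) are Fm (i), Gdim (ii°), Ab (III), Bbm (iv), Cm (v), Db (VI), Eb (VII) — C minor is indeed v.

F minor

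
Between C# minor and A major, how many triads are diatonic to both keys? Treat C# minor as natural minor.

4

Diatonic triads of C# minor (natural minor): C#m (i), D#dim (ii°), E (III), F#m (iv), G#m (v), A (VI), B (VII).
Diatonic triads of A major: A (I), Bm (ii), C#m (iii), D (IV), E (V), F#m (vi), G#dim (vii°).
Matching root and quality in both lists: C#m, E, F#m, A.
That gives 4 common triads.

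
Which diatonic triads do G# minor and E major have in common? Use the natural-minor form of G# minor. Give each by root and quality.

Triads in G# minor (natural minor): G#m (i), A#dim (ii°), B (III), C#m (iv), D#m (v), E (VI), F# (VII).
Triads in E major: E (I), F#m (ii), G#m (iii), A (IV), B (V), C#m (vi), D#dim (vii°).
Shared triads with their functions: G#m (i in G# minor, iii in E major); B (III in G# minor, V in E major); C#m (iv in G# minor, vi in E major); E (VI in G# minor, I in E major).

G#m, B, C#m, E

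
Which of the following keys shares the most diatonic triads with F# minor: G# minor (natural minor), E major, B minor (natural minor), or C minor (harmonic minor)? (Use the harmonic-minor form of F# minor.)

B minor

Triads of F# minor (harmonic minor): F# minor (i), G# diminished (ii°), A augmented (III+), B minor (iv), C# major (V), D major (VI), E# diminished (vii°).
G# minor (natural minor) shares 0: none.
E major shares 1: F#m.
B minor (natural minor) shares 3: F#m, Bm, D.
C minor (harmonic minor) shares 0: none.
The most common triads (3) are shared with B minor.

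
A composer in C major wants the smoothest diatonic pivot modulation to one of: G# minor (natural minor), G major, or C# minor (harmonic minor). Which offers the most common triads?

Triads of C major: C major (I), D minor (ii), E minor (iii), F major (IV), G major (V), A minor (vi), B diminished (vii°).
G# minor (natural minor) shares 0: none.
G major shares 4: C, Em, G, Am.
C# minor (harmonic minor) shares 0: none.
The most common triads (4) are shared with G major.

G major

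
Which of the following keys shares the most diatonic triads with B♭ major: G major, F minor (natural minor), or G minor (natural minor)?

G minor

Triads of B♭ major: B♭ major (I), C minor (ii), D minor (iii), E♭ major (IV), F major (V), G minor (vi), A diminished (vii°).
G major shares 0: none.
F minor (natural minor) shares 2: Cm, E♭.
G minor (natural minor) shares 7: B♭, Cm, Dm, E♭, F, Gm, Adim.
The most common triads (7) are shared with G minor.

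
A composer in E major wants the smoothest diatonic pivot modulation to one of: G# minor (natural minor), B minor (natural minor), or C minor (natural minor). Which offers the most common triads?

G# minor

Triads of E major: E (I), F#m (ii), G#m (iii), A (IV), B (V), C#m (vi), D#dim (vii°).
G# minor (natural minor) shares 4: E, G#m, B, C#m.
B minor (natural minor) shares 2: F#m, A.
C minor (natural minor) shares 0: none.
The most common triads (4) are shared with G# minor.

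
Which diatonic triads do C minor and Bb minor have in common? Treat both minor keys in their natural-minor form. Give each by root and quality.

Triads in C minor (natural minor): Cm (i), Ddim (ii°), Eb (III), Fm (iv), Gm (v), Ab (VI), Bb (VII).
Triads in Bb minor (natural minor): Bbm (i), Cdim (ii°), Db (III), Ebm (iv), Fm (v), Gb (VI), Ab (VII).
Shared triads with their functions: Fm (iv in C minor, v in Bb minor); Ab (VI in C minor, VII in Bb minor).

Fm, Ab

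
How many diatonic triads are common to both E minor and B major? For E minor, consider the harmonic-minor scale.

1

Diatonic triads of E minor (harmonic minor): Em (i), F♯dim (ii°), Gaug (III+), Am (iv), B (V), C (VI), D♯dim (vii°).
Diatonic triads of B major: B (I), C♯m (ii), D♯m (iii), E (IV), F♯ (V), G♯m (vi), A♯dim (vii°).
Matching root and quality in both lists: B.
That gives 1 common triad.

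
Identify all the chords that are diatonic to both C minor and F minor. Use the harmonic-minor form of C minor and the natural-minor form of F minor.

Triads in C minor (harmonic minor): C minor (i), D diminished (ii°), Eb augmented (III+), F minor (iv), G major (V), Ab major (VI), B diminished (vii°).
Triads in F minor (natural minor): F minor (i), G diminished (ii°), Ab major (III), Bb minor (iv), C minor (v), Db major (VI), Eb major (VII).
Shared triads with their functions: C minor (i in C minor, v in F minor); F minor (iv in C minor, i in F minor); Ab major (VI in C minor, III in F minor).

Cm, Fm, Ab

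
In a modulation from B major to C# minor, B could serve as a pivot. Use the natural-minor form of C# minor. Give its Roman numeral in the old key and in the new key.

The scale of B major is B C# D# E F# G# A#; B is degree 1, and the triad built there (B-D#-F#) is major, so it is I.
The scale of C# minor (natural minor) is C# D# E F# G# A B; B is degree 7, and the triad built there (B-D#-F#) is major, so it is VII.

I in B major; VII in C# minor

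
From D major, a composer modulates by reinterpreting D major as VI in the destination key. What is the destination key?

The numeral VI denotes a major triad on scale degree 6. With D on degree 6, the tonic of the new key is F#.
Degree 6 carries a major triad in minor keys, so the destination is F# minor.
Check: the diatonic triads of F# minor (natural minor) are F#m (i), G#dim (ii°), A (III), Bm (iv), C#m (v), D (VI), E (VII) — D major is indeed VI.

F# minor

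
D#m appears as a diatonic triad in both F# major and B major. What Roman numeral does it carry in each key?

The scale of F# major is F# G# A# B C# D# E#; D# is degree 6, and the triad built there (D#-F#-A#) is minor, so it is vi.
The scale of B major is B C# D# E F# G# A#; D# is degree 3, and the triad built there (D#-F#-A#) is minor, so it is iii.

vi in F# major; iii in B major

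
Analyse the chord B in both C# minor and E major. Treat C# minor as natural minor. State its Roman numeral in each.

VII in C# minor; V in E major

The scale of C# minor (natural minor) is C# D# E F# G# A B; B is degree 7, and the triad built there (B-D#-F#) is major, so it is VII.
The scale of E major is E F# G# A B C# D#; B is degree 5, and the triad built there (B-D#-F#) is major, so it is V.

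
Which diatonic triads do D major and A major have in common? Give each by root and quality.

D, F#m, A, Bm

Triads in D major: D (I), Em (ii), F#m (iii), G (IV), A (V), Bm (vi), C#dim (vii°).
Triads in A major: A (I), Bm (ii), C#m (iii), D (IV), E (V), F#m (vi), G#dim (vii°).
Shared triads with their functions: D (I in D major, IV in A major); F#m (iii in D major, vi in A major); A (V in D major, I in A major); Bm (vi in D major, ii in A major).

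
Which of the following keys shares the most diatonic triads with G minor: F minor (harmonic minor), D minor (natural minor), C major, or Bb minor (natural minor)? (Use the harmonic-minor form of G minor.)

Triads of G minor (harmonic minor): Gm (i), Adim (ii°), Bbaug (III+), Cm (iv), D (V), Eb (VI), F#dim (vii°).
F minor (harmonic minor) shares 0: none.
D minor (natural minor) shares 1: Gm.
C major shares 0: none.
Bb minor (natural minor) shares 0: none.
The most common triads (1) are shared with D minor.

D minor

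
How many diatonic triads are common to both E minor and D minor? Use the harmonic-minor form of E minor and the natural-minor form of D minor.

2

Diatonic triads of E minor (harmonic minor): E minor (i), F♯ diminished (ii°), G augmented (III+), A minor (iv), B major (V), C major (VI), D♯ diminished (vii°).
Diatonic triads of D minor (natural minor): D minor (i), E diminished (ii°), F major (III), G minor (iv), A minor (v), B♭ major (VI), C major (VII).
Matching root and quality in both lists: A minor, C major.
That gives 2 common triads.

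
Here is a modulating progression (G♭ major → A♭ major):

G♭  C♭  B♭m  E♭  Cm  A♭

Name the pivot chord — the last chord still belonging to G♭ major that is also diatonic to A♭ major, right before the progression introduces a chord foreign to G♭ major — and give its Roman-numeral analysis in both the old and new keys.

B♭m — iii in G♭ major, ii in A♭ major

Chords diatonic to G♭ major: G♭, A♭m, B♭m, C♭, D♭, E♭m, Fdim.
Reading the progression, the first chord not in that set is E♭, so the modulation leaves G♭ major there.
The chord immediately before E♭ is B♭m, which is diatonic to both keys: iii in G♭ major and ii in A♭ major.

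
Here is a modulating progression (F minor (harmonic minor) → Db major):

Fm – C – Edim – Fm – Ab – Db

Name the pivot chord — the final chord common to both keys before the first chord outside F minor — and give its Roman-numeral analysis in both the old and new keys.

Chords diatonic to F minor: Fm, Gdim, Abaug, Bbm, C, Db, Edim.
Reading the progression, the first chord not in that set is Ab, so the modulation leaves F minor there.
The chord immediately before Ab is Fm, which is diatonic to both keys: i in F minor and iii in Db major.

Fm — i in F minor, iii in Db major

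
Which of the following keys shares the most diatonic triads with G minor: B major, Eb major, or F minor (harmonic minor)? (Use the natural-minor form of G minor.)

Eb major

Triads of G minor (natural minor): G minor (i), A diminished (ii°), Bb major (III), C minor (iv), D minor (v), Eb major (VI), F major (VII).
B major shares 0: none.
Eb major shares 4: Gm, Bb, Cm, Eb.
F minor (harmonic minor) shares 0: none.
The most common triads (4) are shared with Eb major.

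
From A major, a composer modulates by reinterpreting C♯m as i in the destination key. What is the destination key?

The numeral i denotes a minor triad on scale degree 1. With C♯ on degree 1, the tonic of the new key is C♯.
Degree 1 carries a minor triad in minor keys, so the destination is C♯ minor.
Check: the diatonic triads of C♯ minor (natural minor) are C♯m (i), D♯dim (ii°), E (III), F♯m (iv), G♯m (v), A (VI), B (VII) — C♯m is indeed i.

C♯ minor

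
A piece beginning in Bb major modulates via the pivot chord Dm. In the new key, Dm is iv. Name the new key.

The numeral iv denotes a minor triad on scale degree 4. With D on degree 4, the tonic of the new key is A.
Degree 4 carries a minor triad in minor keys, so the destination is A minor.
Check: the diatonic triads of A minor (natural minor) are Am (i), Bdim (ii°), C (III), Dm (iv), Em (v), F (VI), G (VII) — Dm is indeed iv.

A minor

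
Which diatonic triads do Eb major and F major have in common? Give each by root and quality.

Triads in Eb major: Eb major (I), F minor (ii), G minor (iii), Ab major (IV), Bb major (V), C minor (vi), D diminished (vii°).
Triads in F major: F major (I), G minor (ii), A minor (iii), Bb major (IV), C major (V), D minor (vi), E diminished (vii°).
Shared triads with their functions: G minor (iii in Eb major, ii in F major); Bb major (V in Eb major, IV in F major).

Gm, Bb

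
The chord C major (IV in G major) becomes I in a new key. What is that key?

The numeral I denotes a major triad on scale degree 1. With C on degree 1, the tonic of the new key is C.
Degree 1 carries a major triad in major keys, so the destination is C major.
Check: the diatonic triads of C major are C (I), Dm (ii), Em (iii), F (IV), G (V), Am (vi), Bdim (vii°) — C major is indeed I.

C major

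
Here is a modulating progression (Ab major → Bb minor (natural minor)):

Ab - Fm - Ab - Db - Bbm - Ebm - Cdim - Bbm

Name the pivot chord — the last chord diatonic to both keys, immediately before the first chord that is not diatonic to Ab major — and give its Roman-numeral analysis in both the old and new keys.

Chords diatonic to Ab major: Ab, Bbm, Cm, Db, Eb, Fm, Gdim.
Reading the progression, the first chord not in that set is Ebm, so the modulation leaves Ab major there.
The chord immediately before Ebm is Bbm, which is diatonic to both keys: ii in Ab major and i in Bb minor.

Bbm — ii in Ab major, i in Bb minor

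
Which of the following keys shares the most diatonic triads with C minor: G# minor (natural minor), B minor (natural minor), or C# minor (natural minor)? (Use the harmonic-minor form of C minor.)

Triads of C minor (harmonic minor): Cm (i), Ddim (ii°), Ebaug (III+), Fm (iv), G (V), Ab (VI), Bdim (vii°).
G# minor (natural minor) shares 0: none.
B minor (natural minor) shares 1: G.
C# minor (natural minor) shares 0: none.
The most common triads (1) are shared with B minor.

B minor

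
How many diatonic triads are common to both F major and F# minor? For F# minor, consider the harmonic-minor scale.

0

Diatonic triads of F major: F (I), Gm (ii), Am (iii), Bb (IV), C (V), Dm (vi), Edim (vii°).
Diatonic triads of F# minor (harmonic minor): F#m (i), G#dim (ii°), Aaug (III+), Bm (iv), C# (V), D (VI), E#dim (vii°).
No triad has the same root and quality in both keys.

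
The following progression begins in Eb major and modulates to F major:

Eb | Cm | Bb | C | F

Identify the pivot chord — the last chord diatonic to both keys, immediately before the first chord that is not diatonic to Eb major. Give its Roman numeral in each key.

Chords diatonic to Eb major: Eb, Fm, Gm, Ab, Bb, Cm, Ddim.
Reading the progression, the first chord not in that set is C, so the modulation leaves Eb major there.
The chord immediately before C is Bb, which is diatonic to both keys: V in Eb major and IV in F major.

Bb — V in Eb major, IV in F major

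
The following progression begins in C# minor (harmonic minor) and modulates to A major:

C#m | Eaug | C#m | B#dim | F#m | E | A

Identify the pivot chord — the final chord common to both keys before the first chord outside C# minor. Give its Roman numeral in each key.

F#m — iv in C# minor, vi in A major

Chords diatonic to C# minor: C#m, D#dim, Eaug, F#m, G#, A, B#dim.
Reading the progression, the first chord not in that set is E, so the modulation leaves C# minor there.
The chord immediately before E is F#m, which is diatonic to both keys: iv in C# minor and vi in A major.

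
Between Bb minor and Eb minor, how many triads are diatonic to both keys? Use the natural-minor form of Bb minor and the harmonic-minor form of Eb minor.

1

Diatonic triads of Bb minor (natural minor): Bb minor (i), C diminished (ii°), Db major (III), Eb minor (iv), F minor (v), Gb major (VI), Ab major (VII).
Diatonic triads of Eb minor (harmonic minor): Eb minor (i), F diminished (ii°), Gb augmented (III+), Ab minor (iv), Bb major (V), Cb major (VI), D diminished (vii°).
Matching root and quality in both lists: Eb minor.
That gives 1 common triad.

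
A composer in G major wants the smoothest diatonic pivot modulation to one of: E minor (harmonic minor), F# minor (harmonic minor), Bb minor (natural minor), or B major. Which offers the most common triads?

E minor

Triads of G major: G (I), Am (ii), Bm (iii), C (IV), D (V), Em (vi), F#dim (vii°).
E minor (harmonic minor) shares 4: Am, C, Em, F#dim.
F# minor (harmonic minor) shares 2: Bm, D.
Bb minor (natural minor) shares 0: none.
B major shares 0: none.
The most common triads (4) are shared with E minor.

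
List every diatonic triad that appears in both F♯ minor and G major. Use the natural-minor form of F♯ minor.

Bm, D

Triads in F♯ minor (natural minor): F♯ minor (i), G♯ diminished (ii°), A major (III), B minor (iv), C♯ minor (v), D major (VI), E major (VII).
Triads in G major: G major (I), A minor (ii), B minor (iii), C major (IV), D major (V), E minor (vi), F♯ diminished (vii°).
Shared triads with their functions: B minor (iv in F♯ minor, iii in G major); D major (VI in F♯ minor, V in G major).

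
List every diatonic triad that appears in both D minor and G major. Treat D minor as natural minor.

Triads in D minor (natural minor): D minor (i), E diminished (ii°), F major (III), G minor (iv), A minor (v), B♭ major (VI), C major (VII).
Triads in G major: G major (I), A minor (ii), B minor (iii), C major (IV), D major (V), E minor (vi), F♯ diminished (vii°).
Shared triads with their functions: A minor (v in D minor, ii in G major); C major (VII in D minor, IV in G major).

Am, C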